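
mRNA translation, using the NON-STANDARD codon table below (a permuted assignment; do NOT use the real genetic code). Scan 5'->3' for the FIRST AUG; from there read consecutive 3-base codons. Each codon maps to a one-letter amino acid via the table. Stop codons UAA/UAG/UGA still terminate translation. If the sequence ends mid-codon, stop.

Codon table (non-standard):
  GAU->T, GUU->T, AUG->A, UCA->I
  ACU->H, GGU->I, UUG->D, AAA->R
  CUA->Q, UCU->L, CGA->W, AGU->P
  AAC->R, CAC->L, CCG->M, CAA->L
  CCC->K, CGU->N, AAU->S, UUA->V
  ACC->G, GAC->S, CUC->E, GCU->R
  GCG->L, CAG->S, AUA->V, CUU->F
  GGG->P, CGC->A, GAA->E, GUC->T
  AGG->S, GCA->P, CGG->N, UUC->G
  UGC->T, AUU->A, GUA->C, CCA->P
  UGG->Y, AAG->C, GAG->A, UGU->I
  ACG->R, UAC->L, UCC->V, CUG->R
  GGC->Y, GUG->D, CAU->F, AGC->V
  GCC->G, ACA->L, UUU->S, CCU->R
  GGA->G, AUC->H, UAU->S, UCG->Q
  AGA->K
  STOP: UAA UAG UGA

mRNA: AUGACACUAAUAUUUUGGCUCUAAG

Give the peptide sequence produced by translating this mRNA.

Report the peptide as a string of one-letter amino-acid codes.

start AUG at pos 0
pos 0: AUG -> A; peptide=A
pos 3: ACA -> L; peptide=AL
pos 6: CUA -> Q; peptide=ALQ
pos 9: AUA -> V; peptide=ALQV
pos 12: UUU -> S; peptide=ALQVS
pos 15: UGG -> Y; peptide=ALQVSY
pos 18: CUC -> E; peptide=ALQVSYE
pos 21: UAA -> STOP

Answer: ALQVSYE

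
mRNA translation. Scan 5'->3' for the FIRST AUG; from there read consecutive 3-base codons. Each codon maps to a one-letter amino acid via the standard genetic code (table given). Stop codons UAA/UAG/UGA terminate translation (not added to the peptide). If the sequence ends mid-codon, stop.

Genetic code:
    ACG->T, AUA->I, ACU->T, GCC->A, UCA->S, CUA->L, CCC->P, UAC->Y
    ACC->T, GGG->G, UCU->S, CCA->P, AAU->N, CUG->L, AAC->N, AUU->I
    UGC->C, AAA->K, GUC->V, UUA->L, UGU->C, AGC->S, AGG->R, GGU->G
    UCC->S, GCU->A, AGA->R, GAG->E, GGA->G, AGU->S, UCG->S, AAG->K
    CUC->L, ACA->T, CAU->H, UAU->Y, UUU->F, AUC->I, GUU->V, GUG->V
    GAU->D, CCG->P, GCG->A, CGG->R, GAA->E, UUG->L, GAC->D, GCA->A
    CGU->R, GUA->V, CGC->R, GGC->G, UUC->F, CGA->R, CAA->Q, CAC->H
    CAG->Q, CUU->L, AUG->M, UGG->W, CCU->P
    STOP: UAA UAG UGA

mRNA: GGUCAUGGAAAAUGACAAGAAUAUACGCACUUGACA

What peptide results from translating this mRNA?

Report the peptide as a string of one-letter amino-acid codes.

start AUG at pos 4
pos 4: AUG -> M; peptide=M
pos 7: GAA -> E; peptide=ME
pos 10: AAU -> N; peptide=MEN
pos 13: GAC -> D; peptide=MEND
pos 16: AAG -> K; peptide=MENDK
pos 19: AAU -> N; peptide=MENDKN
pos 22: AUA -> I; peptide=MENDKNI
pos 25: CGC -> R; peptide=MENDKNIR
pos 28: ACU -> T; peptide=MENDKNIRT
pos 31: UGA -> STOP

Answer: MENDKNIRT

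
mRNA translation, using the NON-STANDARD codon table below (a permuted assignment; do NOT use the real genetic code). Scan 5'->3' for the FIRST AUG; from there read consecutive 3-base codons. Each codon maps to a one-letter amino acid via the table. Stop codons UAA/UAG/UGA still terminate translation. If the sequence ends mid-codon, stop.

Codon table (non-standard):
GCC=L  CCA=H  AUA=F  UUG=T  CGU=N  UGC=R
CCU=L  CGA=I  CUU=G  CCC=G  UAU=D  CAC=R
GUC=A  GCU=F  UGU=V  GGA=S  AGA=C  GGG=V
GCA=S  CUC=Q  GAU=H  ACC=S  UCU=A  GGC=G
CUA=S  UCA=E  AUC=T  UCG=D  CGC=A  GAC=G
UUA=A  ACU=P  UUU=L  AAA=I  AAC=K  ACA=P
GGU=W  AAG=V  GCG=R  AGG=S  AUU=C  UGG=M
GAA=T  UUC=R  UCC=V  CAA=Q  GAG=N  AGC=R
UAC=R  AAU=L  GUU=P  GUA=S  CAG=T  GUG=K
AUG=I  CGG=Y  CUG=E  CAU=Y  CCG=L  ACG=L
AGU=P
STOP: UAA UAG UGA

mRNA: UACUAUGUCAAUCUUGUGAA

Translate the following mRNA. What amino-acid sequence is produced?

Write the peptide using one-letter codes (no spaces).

start AUG at pos 4
pos 4: AUG -> I; peptide=I
pos 7: UCA -> E; peptide=IE
pos 10: AUC -> T; peptide=IET
pos 13: UUG -> T; peptide=IETT
pos 16: UGA -> STOP

Answer: IETT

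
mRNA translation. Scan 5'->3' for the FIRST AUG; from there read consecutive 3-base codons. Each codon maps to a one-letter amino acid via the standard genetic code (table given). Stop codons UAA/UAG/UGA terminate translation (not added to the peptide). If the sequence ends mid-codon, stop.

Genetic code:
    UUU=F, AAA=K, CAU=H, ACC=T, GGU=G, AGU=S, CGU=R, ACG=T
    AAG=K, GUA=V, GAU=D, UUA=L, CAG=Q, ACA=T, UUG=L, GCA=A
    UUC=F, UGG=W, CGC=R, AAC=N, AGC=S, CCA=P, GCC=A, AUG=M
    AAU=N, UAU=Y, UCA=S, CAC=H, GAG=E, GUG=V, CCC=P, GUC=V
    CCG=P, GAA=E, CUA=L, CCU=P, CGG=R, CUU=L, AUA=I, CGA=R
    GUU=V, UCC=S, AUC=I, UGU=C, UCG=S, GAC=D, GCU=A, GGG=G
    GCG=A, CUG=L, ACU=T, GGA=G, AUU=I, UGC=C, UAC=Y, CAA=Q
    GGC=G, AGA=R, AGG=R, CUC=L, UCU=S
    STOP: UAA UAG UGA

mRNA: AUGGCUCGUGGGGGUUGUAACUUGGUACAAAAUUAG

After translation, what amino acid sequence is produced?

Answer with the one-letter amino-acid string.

start AUG at pos 0
pos 0: AUG -> M; peptide=M
pos 3: GCU -> A; peptide=MA
pos 6: CGU -> R; peptide=MAR
pos 9: GGG -> G; peptide=MARG
pos 12: GGU -> G; peptide=MARGG
pos 15: UGU -> C; peptide=MARGGC
pos 18: AAC -> N; peptide=MARGGCN
pos 21: UUG -> L; peptide=MARGGCNL
pos 24: GUA -> V; peptide=MARGGCNLV
pos 27: CAA -> Q; peptide=MARGGCNLVQ
pos 30: AAU -> N; peptide=MARGGCNLVQN
pos 33: UAG -> STOP

Answer: MARGGCNLVQN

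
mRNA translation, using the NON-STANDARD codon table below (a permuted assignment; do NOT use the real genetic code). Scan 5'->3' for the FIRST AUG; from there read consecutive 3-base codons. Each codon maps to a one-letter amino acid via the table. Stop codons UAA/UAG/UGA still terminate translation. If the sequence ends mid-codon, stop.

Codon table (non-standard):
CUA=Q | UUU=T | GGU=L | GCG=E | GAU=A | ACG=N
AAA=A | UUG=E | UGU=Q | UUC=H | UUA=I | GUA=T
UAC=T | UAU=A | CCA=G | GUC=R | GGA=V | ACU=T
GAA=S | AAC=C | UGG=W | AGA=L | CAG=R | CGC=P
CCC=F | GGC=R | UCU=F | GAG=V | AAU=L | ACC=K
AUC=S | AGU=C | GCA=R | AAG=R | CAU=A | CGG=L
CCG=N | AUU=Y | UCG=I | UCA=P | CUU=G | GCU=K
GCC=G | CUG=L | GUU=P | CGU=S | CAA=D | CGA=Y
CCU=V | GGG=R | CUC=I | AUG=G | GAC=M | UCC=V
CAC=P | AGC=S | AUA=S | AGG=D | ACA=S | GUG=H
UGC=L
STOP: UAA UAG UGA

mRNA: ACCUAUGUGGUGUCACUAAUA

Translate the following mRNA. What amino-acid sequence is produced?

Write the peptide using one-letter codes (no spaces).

Answer: GWQP

Derivation:
start AUG at pos 4
pos 4: AUG -> G; peptide=G
pos 7: UGG -> W; peptide=GW
pos 10: UGU -> Q; peptide=GWQ
pos 13: CAC -> P; peptide=GWQP
pos 16: UAA -> STOP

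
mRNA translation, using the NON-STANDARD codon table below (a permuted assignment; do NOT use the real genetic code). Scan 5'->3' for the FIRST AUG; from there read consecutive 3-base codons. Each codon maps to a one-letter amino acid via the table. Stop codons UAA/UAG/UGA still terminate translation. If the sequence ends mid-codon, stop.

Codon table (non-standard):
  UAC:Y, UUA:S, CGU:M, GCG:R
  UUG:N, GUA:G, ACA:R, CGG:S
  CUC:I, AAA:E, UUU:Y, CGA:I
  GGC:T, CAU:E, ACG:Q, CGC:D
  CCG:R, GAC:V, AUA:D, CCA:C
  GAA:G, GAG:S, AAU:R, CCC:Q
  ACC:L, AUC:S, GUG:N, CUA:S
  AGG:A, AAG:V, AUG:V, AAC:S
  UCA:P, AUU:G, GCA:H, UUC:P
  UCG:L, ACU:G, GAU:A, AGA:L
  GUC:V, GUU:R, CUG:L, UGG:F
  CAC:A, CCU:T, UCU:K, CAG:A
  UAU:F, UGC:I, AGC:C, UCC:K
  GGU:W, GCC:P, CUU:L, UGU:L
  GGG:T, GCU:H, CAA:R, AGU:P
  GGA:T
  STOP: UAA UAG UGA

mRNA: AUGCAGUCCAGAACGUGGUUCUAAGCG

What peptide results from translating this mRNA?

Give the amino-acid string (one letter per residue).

start AUG at pos 0
pos 0: AUG -> V; peptide=V
pos 3: CAG -> A; peptide=VA
pos 6: UCC -> K; peptide=VAK
pos 9: AGA -> L; peptide=VAKL
pos 12: ACG -> Q; peptide=VAKLQ
pos 15: UGG -> F; peptide=VAKLQF
pos 18: UUC -> P; peptide=VAKLQFP
pos 21: UAA -> STOP

Answer: VAKLQFP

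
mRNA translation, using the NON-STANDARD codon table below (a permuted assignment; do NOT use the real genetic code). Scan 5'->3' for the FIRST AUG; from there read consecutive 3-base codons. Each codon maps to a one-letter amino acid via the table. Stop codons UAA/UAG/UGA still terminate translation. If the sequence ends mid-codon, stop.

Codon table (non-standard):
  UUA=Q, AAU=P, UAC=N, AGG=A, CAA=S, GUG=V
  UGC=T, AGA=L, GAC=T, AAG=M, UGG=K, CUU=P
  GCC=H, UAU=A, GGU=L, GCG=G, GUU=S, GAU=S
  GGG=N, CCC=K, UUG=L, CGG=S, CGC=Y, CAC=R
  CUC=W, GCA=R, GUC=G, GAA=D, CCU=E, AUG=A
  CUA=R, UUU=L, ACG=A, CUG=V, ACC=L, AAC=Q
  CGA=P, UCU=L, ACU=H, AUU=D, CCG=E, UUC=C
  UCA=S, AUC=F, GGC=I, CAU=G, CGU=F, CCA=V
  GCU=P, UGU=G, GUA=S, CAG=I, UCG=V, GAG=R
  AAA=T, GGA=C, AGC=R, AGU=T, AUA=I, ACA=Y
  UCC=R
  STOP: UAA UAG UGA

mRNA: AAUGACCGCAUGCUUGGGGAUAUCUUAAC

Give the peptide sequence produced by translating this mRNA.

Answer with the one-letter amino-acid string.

Answer: ALRTLNIL

Derivation:
start AUG at pos 1
pos 1: AUG -> A; peptide=A
pos 4: ACC -> L; peptide=AL
pos 7: GCA -> R; peptide=ALR
pos 10: UGC -> T; peptide=ALRT
pos 13: UUG -> L; peptide=ALRTL
pos 16: GGG -> N; peptide=ALRTLN
pos 19: AUA -> I; peptide=ALRTLNI
pos 22: UCU -> L; peptide=ALRTLNIL
pos 25: UAA -> STOP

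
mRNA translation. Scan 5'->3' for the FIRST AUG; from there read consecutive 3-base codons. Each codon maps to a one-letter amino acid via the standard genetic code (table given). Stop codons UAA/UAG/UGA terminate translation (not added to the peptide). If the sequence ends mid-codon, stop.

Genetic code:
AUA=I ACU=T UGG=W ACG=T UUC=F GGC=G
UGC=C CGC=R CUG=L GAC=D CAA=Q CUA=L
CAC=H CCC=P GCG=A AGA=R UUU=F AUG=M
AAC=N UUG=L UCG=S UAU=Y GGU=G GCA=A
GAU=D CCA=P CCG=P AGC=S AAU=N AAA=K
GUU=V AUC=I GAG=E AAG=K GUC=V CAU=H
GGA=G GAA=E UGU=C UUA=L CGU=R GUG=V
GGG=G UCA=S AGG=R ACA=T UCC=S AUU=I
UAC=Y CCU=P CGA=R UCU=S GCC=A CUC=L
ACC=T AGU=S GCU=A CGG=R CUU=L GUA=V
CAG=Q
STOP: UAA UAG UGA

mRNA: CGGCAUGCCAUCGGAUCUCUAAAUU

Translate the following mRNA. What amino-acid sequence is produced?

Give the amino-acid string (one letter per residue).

start AUG at pos 4
pos 4: AUG -> M; peptide=M
pos 7: CCA -> P; peptide=MP
pos 10: UCG -> S; peptide=MPS
pos 13: GAU -> D; peptide=MPSD
pos 16: CUC -> L; peptide=MPSDL
pos 19: UAA -> STOP

Answer: MPSDL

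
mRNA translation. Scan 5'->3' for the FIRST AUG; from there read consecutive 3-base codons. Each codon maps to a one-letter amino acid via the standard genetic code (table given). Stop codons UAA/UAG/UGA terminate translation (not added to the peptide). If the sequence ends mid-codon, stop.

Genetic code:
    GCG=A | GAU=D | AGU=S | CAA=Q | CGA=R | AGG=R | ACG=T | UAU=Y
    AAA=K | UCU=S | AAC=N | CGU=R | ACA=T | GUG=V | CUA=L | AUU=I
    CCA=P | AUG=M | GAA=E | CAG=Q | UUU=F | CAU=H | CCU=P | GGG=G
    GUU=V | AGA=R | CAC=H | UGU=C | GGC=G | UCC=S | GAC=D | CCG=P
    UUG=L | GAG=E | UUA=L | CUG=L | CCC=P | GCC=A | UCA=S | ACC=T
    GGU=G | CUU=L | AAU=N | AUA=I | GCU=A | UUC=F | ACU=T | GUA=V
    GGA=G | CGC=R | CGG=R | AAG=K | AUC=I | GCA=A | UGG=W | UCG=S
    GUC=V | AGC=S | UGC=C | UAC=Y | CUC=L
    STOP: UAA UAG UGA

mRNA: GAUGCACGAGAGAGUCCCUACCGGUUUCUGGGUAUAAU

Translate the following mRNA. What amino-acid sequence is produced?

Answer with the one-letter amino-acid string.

start AUG at pos 1
pos 1: AUG -> M; peptide=M
pos 4: CAC -> H; peptide=MH
pos 7: GAG -> E; peptide=MHE
pos 10: AGA -> R; peptide=MHER
pos 13: GUC -> V; peptide=MHERV
pos 16: CCU -> P; peptide=MHERVP
pos 19: ACC -> T; peptide=MHERVPT
pos 22: GGU -> G; peptide=MHERVPTG
pos 25: UUC -> F; peptide=MHERVPTGF
pos 28: UGG -> W; peptide=MHERVPTGFW
pos 31: GUA -> V; peptide=MHERVPTGFWV
pos 34: UAA -> STOP

Answer: MHERVPTGFWV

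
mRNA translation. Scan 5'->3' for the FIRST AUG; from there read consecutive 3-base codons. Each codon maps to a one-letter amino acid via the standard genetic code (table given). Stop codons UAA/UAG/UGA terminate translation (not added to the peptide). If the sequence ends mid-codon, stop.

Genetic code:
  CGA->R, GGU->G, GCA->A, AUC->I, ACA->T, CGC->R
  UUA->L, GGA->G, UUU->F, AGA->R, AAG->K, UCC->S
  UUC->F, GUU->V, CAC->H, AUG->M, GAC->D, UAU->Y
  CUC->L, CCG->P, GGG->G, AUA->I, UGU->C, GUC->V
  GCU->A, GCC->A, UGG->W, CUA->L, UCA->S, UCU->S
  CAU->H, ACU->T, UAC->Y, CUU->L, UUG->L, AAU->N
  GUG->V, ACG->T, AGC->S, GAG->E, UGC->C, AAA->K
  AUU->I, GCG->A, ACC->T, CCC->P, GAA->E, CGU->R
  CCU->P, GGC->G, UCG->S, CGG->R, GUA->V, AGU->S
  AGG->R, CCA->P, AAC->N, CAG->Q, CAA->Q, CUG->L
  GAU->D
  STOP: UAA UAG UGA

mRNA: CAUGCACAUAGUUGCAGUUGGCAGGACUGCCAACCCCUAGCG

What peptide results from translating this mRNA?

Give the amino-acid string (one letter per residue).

Answer: MHIVAVGRTANP

Derivation:
start AUG at pos 1
pos 1: AUG -> M; peptide=M
pos 4: CAC -> H; peptide=MH
pos 7: AUA -> I; peptide=MHI
pos 10: GUU -> V; peptide=MHIV
pos 13: GCA -> A; peptide=MHIVA
pos 16: GUU -> V; peptide=MHIVAV
pos 19: GGC -> G; peptide=MHIVAVG
pos 22: AGG -> R; peptide=MHIVAVGR
pos 25: ACU -> T; peptide=MHIVAVGRT
pos 28: GCC -> A; peptide=MHIVAVGRTA
pos 31: AAC -> N; peptide=MHIVAVGRTAN
pos 34: CCC -> P; peptide=MHIVAVGRTANP
pos 37: UAG -> STOP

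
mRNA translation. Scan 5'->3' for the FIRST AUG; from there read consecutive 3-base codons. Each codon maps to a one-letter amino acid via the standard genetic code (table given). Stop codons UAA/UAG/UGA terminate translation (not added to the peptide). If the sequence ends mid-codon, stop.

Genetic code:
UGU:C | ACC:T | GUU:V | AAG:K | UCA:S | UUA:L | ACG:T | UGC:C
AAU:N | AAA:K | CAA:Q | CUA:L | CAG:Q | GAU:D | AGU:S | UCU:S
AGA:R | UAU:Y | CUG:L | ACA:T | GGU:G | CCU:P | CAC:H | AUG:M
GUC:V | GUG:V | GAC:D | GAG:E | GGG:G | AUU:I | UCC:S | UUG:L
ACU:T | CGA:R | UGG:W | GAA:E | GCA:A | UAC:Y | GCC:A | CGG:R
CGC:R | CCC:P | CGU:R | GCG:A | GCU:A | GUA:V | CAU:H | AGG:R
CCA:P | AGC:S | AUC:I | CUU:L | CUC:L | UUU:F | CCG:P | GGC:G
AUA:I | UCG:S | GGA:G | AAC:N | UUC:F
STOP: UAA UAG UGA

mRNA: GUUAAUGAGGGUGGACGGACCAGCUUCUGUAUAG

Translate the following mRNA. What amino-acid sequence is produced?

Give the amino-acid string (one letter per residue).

Answer: MRVDGPASV

Derivation:
start AUG at pos 4
pos 4: AUG -> M; peptide=M
pos 7: AGG -> R; peptide=MR
pos 10: GUG -> V; peptide=MRV
pos 13: GAC -> D; peptide=MRVD
pos 16: GGA -> G; peptide=MRVDG
pos 19: CCA -> P; peptide=MRVDGP
pos 22: GCU -> A; peptide=MRVDGPA
pos 25: UCU -> S; peptide=MRVDGPAS
pos 28: GUA -> V; peptide=MRVDGPASV
pos 31: UAG -> STOP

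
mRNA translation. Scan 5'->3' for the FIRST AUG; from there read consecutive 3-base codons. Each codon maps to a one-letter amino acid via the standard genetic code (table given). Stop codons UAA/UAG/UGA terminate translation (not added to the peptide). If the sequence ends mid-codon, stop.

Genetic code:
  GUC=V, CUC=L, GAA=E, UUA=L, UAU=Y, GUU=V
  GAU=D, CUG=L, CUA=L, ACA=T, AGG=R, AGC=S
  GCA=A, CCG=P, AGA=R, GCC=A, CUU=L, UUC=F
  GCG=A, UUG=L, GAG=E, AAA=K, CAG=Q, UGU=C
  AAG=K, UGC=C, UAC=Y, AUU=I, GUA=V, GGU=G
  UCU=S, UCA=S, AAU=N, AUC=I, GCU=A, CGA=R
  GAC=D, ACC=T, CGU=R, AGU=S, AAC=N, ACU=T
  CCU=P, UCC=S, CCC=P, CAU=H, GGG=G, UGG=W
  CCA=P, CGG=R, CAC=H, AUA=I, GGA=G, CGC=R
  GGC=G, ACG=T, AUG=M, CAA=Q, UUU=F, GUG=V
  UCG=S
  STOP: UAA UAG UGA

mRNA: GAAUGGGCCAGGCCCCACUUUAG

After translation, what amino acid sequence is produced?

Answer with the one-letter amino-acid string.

start AUG at pos 2
pos 2: AUG -> M; peptide=M
pos 5: GGC -> G; peptide=MG
pos 8: CAG -> Q; peptide=MGQ
pos 11: GCC -> A; peptide=MGQA
pos 14: CCA -> P; peptide=MGQAP
pos 17: CUU -> L; peptide=MGQAPL
pos 20: UAG -> STOP

Answer: MGQAPL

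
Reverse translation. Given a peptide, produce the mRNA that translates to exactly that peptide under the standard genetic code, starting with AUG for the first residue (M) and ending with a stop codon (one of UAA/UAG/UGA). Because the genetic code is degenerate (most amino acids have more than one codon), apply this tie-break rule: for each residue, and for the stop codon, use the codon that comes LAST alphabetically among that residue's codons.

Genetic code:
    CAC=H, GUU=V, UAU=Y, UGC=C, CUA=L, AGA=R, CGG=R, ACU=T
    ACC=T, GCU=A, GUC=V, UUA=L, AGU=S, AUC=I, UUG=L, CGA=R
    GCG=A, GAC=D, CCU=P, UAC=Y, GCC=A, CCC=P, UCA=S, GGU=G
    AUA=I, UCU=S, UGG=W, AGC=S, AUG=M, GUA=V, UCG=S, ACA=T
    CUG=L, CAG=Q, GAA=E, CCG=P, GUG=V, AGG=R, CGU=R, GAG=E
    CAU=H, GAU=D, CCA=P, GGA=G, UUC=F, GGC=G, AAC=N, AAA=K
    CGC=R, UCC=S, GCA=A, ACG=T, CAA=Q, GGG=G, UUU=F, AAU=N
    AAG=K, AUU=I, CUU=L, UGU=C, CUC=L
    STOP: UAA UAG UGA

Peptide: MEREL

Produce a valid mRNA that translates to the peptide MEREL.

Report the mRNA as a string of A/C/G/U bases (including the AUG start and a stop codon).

Answer: mRNA: AUGGAGCGUGAGUUGUGA

Derivation:
residue 1: M -> AUG (start codon)
residue 2: E codons sorted = GAA,GAG -> pick last = GAG
residue 3: R codons sorted = AGA,AGG,CGA,CGC,CGG,CGU -> pick last = CGU
residue 4: E codons sorted = GAA,GAG -> pick last = GAG
residue 5: L codons sorted = CUA,CUC,CUG,CUU,UUA,UUG -> pick last = UUG
terminator: stop codons sorted = UAA,UAG,UGA -> pick last = UGA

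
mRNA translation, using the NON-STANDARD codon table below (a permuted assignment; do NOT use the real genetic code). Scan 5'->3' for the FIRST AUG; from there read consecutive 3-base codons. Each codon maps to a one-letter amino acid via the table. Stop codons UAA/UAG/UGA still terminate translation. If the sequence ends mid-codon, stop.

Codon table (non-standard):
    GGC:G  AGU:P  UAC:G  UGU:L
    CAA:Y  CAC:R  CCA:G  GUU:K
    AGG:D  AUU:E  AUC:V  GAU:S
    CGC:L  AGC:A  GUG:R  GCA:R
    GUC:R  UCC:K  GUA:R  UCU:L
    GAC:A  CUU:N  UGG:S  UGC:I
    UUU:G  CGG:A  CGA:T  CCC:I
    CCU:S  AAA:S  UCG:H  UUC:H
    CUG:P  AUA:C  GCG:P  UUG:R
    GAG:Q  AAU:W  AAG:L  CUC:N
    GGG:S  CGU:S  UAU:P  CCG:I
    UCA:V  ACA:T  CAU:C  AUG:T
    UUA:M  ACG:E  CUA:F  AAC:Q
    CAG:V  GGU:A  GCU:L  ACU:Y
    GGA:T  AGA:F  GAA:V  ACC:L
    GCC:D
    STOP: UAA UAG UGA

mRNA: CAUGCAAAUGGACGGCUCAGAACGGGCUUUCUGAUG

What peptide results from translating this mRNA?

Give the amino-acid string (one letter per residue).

start AUG at pos 1
pos 1: AUG -> T; peptide=T
pos 4: CAA -> Y; peptide=TY
pos 7: AUG -> T; peptide=TYT
pos 10: GAC -> A; peptide=TYTA
pos 13: GGC -> G; peptide=TYTAG
pos 16: UCA -> V; peptide=TYTAGV
pos 19: GAA -> V; peptide=TYTAGVV
pos 22: CGG -> A; peptide=TYTAGVVA
pos 25: GCU -> L; peptide=TYTAGVVAL
pos 28: UUC -> H; peptide=TYTAGVVALH
pos 31: UGA -> STOP

Answer: TYTAGVVALH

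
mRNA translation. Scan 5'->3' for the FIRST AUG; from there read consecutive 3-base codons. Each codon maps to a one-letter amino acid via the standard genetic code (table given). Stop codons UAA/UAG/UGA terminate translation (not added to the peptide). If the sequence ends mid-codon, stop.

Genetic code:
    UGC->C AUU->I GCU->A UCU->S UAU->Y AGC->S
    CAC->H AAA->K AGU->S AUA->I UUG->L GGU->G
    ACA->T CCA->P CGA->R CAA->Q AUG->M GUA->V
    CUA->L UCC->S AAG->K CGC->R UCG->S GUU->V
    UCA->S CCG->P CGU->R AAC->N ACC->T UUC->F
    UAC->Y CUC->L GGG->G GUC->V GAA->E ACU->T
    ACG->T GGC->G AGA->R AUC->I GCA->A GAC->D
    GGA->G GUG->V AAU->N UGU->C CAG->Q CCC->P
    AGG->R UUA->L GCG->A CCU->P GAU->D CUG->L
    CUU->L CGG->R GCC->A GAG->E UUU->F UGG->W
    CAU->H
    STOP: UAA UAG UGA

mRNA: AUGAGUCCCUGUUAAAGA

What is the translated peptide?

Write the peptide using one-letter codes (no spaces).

start AUG at pos 0
pos 0: AUG -> M; peptide=M
pos 3: AGU -> S; peptide=MS
pos 6: CCC -> P; peptide=MSP
pos 9: UGU -> C; peptide=MSPC
pos 12: UAA -> STOP

Answer: MSPC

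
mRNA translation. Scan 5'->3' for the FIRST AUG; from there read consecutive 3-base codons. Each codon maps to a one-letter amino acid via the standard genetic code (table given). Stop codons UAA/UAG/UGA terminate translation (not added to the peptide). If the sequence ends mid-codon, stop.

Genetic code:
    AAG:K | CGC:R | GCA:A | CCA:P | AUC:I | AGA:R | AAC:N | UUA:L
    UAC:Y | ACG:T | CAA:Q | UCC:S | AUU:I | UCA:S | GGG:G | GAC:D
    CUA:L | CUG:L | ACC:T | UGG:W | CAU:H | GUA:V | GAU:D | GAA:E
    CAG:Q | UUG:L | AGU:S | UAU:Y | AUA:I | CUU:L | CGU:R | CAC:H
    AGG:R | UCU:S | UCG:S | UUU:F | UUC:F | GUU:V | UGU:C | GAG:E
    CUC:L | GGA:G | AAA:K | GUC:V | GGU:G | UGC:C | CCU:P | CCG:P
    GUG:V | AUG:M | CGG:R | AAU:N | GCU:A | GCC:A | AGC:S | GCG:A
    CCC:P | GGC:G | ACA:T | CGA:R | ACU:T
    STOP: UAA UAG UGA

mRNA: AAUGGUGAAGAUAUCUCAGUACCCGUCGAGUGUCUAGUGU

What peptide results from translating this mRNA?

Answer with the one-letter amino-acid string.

Answer: MVKISQYPSSV

Derivation:
start AUG at pos 1
pos 1: AUG -> M; peptide=M
pos 4: GUG -> V; peptide=MV
pos 7: AAG -> K; peptide=MVK
pos 10: AUA -> I; peptide=MVKI
pos 13: UCU -> S; peptide=MVKIS
pos 16: CAG -> Q; peptide=MVKISQ
pos 19: UAC -> Y; peptide=MVKISQY
pos 22: CCG -> P; peptide=MVKISQYP
pos 25: UCG -> S; peptide=MVKISQYPS
pos 28: AGU -> S; peptide=MVKISQYPSS
pos 31: GUC -> V; peptide=MVKISQYPSSV
pos 34: UAG -> STOP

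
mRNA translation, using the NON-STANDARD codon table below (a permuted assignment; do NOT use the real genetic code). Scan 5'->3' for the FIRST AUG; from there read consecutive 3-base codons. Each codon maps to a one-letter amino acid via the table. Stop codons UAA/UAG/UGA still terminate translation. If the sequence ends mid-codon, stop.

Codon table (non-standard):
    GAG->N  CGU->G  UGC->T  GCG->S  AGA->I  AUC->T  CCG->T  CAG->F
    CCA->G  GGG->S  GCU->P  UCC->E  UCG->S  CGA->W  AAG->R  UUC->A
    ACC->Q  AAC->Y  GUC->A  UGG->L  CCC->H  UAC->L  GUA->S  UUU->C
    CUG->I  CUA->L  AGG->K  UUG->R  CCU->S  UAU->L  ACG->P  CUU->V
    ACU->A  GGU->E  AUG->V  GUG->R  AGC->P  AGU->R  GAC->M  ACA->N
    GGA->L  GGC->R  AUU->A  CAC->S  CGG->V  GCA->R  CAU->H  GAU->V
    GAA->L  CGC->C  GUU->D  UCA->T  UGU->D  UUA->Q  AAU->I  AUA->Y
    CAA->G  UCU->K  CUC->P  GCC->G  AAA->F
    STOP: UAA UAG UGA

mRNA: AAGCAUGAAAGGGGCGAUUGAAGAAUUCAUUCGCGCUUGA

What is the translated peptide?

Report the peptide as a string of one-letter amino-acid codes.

Answer: VFSSALLAACP

Derivation:
start AUG at pos 4
pos 4: AUG -> V; peptide=V
pos 7: AAA -> F; peptide=VF
pos 10: GGG -> S; peptide=VFS
pos 13: GCG -> S; peptide=VFSS
pos 16: AUU -> A; peptide=VFSSA
pos 19: GAA -> L; peptide=VFSSAL
pos 22: GAA -> L; peptide=VFSSALL
pos 25: UUC -> A; peptide=VFSSALLA
pos 28: AUU -> A; peptide=VFSSALLAA
pos 31: CGC -> C; peptide=VFSSALLAAC
pos 34: GCU -> P; peptide=VFSSALLAACP
pos 37: UGA -> STOP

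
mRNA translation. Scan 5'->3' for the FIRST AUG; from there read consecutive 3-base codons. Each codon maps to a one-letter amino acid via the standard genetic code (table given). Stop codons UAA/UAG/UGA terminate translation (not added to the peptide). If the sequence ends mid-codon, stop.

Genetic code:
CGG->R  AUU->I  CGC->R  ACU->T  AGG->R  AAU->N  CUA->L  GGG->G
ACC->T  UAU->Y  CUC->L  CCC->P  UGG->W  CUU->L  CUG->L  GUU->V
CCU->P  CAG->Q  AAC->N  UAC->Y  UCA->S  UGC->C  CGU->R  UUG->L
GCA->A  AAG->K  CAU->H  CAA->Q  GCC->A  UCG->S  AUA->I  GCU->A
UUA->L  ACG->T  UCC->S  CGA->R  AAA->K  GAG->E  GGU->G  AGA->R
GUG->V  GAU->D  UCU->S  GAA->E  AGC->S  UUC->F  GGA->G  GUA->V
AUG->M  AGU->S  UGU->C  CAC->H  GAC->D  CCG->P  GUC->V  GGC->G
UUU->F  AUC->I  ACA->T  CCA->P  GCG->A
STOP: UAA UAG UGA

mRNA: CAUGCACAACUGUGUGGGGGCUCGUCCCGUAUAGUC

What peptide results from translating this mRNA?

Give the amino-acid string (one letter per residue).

start AUG at pos 1
pos 1: AUG -> M; peptide=M
pos 4: CAC -> H; peptide=MH
pos 7: AAC -> N; peptide=MHN
pos 10: UGU -> C; peptide=MHNC
pos 13: GUG -> V; peptide=MHNCV
pos 16: GGG -> G; peptide=MHNCVG
pos 19: GCU -> A; peptide=MHNCVGA
pos 22: CGU -> R; peptide=MHNCVGAR
pos 25: CCC -> P; peptide=MHNCVGARP
pos 28: GUA -> V; peptide=MHNCVGARPV
pos 31: UAG -> STOP

Answer: MHNCVGARPV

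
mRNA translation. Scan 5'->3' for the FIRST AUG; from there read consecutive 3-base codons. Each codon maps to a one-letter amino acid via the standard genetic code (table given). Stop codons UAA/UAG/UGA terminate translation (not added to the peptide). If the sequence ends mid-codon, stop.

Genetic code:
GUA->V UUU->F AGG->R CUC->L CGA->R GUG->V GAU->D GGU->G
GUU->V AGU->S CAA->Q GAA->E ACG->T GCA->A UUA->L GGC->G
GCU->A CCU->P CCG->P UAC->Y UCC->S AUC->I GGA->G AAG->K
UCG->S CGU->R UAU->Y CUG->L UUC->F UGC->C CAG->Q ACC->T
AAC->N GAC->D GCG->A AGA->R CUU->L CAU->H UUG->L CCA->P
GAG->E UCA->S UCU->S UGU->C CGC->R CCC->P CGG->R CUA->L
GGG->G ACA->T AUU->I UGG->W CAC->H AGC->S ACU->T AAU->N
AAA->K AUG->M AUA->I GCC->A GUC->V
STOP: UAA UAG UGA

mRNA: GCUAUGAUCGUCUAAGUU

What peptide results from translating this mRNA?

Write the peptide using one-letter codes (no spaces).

Answer: MIV

Derivation:
start AUG at pos 3
pos 3: AUG -> M; peptide=M
pos 6: AUC -> I; peptide=MI
pos 9: GUC -> V; peptide=MIV
pos 12: UAA -> STOP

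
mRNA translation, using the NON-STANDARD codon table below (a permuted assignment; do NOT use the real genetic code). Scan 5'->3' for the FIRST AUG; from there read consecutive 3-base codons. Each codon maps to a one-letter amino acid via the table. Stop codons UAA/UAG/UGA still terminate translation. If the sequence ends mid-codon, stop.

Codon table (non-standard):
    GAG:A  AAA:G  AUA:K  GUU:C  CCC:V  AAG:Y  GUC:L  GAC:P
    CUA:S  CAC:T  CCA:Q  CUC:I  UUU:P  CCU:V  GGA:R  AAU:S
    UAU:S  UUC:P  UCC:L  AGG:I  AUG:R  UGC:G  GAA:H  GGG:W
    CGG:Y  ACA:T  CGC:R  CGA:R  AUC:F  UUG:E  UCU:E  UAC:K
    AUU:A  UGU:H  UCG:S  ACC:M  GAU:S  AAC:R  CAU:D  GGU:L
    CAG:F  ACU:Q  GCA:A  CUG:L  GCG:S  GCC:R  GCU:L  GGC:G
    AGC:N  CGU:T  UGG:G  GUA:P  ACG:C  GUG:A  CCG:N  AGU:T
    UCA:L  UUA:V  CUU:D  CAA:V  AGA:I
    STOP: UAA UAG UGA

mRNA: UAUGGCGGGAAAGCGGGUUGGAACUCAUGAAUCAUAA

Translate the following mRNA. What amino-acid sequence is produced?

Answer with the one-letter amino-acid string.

Answer: RSRYYCRQDHL

Derivation:
start AUG at pos 1
pos 1: AUG -> R; peptide=R
pos 4: GCG -> S; peptide=RS
pos 7: GGA -> R; peptide=RSR
pos 10: AAG -> Y; peptide=RSRY
pos 13: CGG -> Y; peptide=RSRYY
pos 16: GUU -> C; peptide=RSRYYC
pos 19: GGA -> R; peptide=RSRYYCR
pos 22: ACU -> Q; peptide=RSRYYCRQ
pos 25: CAU -> D; peptide=RSRYYCRQD
pos 28: GAA -> H; peptide=RSRYYCRQDH
pos 31: UCA -> L; peptide=RSRYYCRQDHL
pos 34: UAA -> STOP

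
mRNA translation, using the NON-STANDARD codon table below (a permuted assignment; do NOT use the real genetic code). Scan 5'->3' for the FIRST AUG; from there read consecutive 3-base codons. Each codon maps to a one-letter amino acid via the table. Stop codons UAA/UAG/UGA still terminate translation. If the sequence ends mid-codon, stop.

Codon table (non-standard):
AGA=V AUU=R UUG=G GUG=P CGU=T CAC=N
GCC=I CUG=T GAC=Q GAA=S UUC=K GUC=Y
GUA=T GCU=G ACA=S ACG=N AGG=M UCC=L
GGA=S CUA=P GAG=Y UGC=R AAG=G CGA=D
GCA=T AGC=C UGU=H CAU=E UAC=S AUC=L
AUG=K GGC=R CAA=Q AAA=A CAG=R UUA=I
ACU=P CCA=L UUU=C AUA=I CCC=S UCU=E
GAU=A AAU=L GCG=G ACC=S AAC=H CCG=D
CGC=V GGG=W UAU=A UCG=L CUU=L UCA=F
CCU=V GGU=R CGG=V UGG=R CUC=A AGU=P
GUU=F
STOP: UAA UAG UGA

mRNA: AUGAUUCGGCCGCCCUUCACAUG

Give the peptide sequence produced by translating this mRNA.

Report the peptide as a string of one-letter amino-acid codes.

Answer: KRVDSKS

Derivation:
start AUG at pos 0
pos 0: AUG -> K; peptide=K
pos 3: AUU -> R; peptide=KR
pos 6: CGG -> V; peptide=KRV
pos 9: CCG -> D; peptide=KRVD
pos 12: CCC -> S; peptide=KRVDS
pos 15: UUC -> K; peptide=KRVDSK
pos 18: ACA -> S; peptide=KRVDSKS
pos 21: only 2 nt remain (<3), stop (end of mRNA)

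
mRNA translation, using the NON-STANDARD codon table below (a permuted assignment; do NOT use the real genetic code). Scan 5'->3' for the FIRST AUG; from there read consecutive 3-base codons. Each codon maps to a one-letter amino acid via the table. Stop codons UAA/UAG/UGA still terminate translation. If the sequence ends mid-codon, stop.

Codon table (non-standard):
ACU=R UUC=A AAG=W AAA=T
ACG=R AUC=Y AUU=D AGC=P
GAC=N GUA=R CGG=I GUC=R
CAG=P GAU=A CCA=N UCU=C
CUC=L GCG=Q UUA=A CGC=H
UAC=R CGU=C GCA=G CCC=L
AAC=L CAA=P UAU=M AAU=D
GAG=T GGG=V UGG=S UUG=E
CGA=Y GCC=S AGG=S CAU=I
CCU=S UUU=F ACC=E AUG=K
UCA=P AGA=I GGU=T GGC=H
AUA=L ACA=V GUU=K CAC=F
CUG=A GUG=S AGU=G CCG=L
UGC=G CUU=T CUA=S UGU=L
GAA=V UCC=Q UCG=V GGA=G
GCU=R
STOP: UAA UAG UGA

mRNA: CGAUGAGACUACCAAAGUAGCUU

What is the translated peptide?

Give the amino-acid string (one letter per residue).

Answer: KISNW

Derivation:
start AUG at pos 2
pos 2: AUG -> K; peptide=K
pos 5: AGA -> I; peptide=KI
pos 8: CUA -> S; peptide=KIS
pos 11: CCA -> N; peptide=KISN
pos 14: AAG -> W; peptide=KISNW
pos 17: UAG -> STOP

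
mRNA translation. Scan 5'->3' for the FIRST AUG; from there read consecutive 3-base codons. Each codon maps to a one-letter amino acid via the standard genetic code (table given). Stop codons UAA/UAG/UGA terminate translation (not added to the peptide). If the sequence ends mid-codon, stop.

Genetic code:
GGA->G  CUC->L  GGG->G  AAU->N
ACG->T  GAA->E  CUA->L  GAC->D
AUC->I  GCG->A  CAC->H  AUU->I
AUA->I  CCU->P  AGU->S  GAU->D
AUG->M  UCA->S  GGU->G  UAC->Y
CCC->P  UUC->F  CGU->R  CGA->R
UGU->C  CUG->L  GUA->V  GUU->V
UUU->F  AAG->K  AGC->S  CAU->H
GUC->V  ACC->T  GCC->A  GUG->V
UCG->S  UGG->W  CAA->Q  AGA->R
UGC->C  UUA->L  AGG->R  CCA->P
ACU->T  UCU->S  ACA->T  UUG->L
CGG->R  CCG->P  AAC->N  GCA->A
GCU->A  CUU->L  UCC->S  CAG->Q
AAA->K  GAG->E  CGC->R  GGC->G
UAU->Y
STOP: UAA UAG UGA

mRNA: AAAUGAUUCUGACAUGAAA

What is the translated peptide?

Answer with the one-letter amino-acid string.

start AUG at pos 2
pos 2: AUG -> M; peptide=M
pos 5: AUU -> I; peptide=MI
pos 8: CUG -> L; peptide=MIL
pos 11: ACA -> T; peptide=MILT
pos 14: UGA -> STOP

Answer: MILT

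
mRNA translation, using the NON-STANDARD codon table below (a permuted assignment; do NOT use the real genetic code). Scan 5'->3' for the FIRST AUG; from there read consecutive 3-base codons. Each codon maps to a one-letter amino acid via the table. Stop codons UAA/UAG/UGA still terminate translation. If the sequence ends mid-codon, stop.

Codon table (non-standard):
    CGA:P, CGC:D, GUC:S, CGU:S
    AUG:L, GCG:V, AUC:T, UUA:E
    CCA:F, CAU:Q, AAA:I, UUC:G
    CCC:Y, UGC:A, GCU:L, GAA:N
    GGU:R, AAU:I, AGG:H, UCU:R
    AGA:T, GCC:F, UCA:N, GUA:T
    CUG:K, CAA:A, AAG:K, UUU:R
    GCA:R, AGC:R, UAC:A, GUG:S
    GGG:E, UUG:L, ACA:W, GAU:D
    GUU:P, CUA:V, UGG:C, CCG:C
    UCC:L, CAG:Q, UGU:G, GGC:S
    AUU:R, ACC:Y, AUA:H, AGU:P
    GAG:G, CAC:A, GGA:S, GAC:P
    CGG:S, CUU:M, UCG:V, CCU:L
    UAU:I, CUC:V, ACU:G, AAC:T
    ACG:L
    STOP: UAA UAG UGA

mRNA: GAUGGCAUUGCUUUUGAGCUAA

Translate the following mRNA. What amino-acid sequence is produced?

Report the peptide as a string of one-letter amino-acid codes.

Answer: LRLMLR

Derivation:
start AUG at pos 1
pos 1: AUG -> L; peptide=L
pos 4: GCA -> R; peptide=LR
pos 7: UUG -> L; peptide=LRL
pos 10: CUU -> M; peptide=LRLM
pos 13: UUG -> L; peptide=LRLML
pos 16: AGC -> R; peptide=LRLMLR
pos 19: UAA -> STOP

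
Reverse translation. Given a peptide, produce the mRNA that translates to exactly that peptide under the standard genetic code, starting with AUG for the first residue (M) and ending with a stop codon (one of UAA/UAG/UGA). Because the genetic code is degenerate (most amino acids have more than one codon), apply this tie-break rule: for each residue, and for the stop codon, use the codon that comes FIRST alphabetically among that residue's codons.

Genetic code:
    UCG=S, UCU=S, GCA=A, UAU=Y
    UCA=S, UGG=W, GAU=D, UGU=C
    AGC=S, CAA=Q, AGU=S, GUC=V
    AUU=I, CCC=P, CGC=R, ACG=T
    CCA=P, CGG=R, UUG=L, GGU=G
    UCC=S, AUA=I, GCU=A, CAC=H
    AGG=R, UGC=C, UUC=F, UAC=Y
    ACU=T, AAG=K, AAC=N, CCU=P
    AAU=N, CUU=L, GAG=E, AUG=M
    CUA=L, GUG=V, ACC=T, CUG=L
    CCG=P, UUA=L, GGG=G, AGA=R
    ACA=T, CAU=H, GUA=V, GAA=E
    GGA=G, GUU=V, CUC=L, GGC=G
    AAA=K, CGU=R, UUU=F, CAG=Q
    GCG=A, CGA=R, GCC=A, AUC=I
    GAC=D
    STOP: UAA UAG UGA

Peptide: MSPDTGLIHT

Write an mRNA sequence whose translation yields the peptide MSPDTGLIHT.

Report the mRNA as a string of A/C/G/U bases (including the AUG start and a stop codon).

residue 1: M -> AUG (start codon)
residue 2: S codons sorted = AGC,AGU,UCA,UCC,UCG,UCU -> pick first = AGC
residue 3: P codons sorted = CCA,CCC,CCG,CCU -> pick first = CCA
residue 4: D codons sorted = GAC,GAU -> pick first = GAC
residue 5: T codons sorted = ACA,ACC,ACG,ACU -> pick first = ACA
residue 6: G codons sorted = GGA,GGC,GGG,GGU -> pick first = GGA
residue 7: L codons sorted = CUA,CUC,CUG,CUU,UUA,UUG -> pick first = CUA
residue 8: I codons sorted = AUA,AUC,AUU -> pick first = AUA
residue 9: H codons sorted = CAC,CAU -> pick first = CAC
residue 10: T codons sorted = ACA,ACC,ACG,ACU -> pick first = ACA
terminator: stop codons sorted = UAA,UAG,UGA -> pick first = UAA

Answer: mRNA: AUGAGCCCAGACACAGGACUAAUACACACAUAA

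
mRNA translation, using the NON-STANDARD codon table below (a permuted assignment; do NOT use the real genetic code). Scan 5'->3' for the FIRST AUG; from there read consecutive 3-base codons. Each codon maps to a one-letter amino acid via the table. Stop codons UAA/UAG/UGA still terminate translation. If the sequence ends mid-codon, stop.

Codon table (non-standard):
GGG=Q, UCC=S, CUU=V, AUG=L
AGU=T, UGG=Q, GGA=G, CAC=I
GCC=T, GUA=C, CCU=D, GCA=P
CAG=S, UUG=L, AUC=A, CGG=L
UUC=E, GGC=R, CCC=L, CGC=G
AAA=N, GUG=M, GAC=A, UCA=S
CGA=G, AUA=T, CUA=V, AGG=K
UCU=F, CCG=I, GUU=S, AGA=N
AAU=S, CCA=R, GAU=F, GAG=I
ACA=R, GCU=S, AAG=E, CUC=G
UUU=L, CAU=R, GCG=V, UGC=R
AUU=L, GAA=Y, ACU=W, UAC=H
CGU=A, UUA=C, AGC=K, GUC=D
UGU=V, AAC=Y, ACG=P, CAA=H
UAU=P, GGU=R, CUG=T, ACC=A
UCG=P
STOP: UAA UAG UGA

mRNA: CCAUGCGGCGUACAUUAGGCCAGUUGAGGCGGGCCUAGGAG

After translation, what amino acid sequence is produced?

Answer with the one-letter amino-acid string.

start AUG at pos 2
pos 2: AUG -> L; peptide=L
pos 5: CGG -> L; peptide=LL
pos 8: CGU -> A; peptide=LLA
pos 11: ACA -> R; peptide=LLAR
pos 14: UUA -> C; peptide=LLARC
pos 17: GGC -> R; peptide=LLARCR
pos 20: CAG -> S; peptide=LLARCRS
pos 23: UUG -> L; peptide=LLARCRSL
pos 26: AGG -> K; peptide=LLARCRSLK
pos 29: CGG -> L; peptide=LLARCRSLKL
pos 32: GCC -> T; peptide=LLARCRSLKLT
pos 35: UAG -> STOP

Answer: LLARCRSLKLT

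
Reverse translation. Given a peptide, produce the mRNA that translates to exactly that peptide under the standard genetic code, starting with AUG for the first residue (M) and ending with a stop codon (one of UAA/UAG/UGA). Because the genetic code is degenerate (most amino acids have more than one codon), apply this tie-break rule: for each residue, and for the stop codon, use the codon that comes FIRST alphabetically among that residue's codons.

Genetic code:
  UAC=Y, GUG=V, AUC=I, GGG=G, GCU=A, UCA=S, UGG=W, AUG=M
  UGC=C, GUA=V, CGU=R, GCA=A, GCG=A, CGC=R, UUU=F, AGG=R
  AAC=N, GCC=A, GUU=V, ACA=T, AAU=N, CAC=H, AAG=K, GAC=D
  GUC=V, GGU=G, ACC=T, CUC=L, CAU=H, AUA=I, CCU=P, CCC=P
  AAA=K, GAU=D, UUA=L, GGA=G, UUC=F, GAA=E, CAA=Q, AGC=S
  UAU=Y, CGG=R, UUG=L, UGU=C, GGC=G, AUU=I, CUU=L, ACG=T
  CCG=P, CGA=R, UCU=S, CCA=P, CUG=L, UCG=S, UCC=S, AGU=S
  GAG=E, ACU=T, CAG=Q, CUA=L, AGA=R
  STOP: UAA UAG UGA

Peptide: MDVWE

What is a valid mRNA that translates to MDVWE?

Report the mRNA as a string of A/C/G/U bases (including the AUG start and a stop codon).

residue 1: M -> AUG (start codon)
residue 2: D codons sorted = GAC,GAU -> pick first = GAC
residue 3: V codons sorted = GUA,GUC,GUG,GUU -> pick first = GUA
residue 4: W -> UGG (only codon)
residue 5: E codons sorted = GAA,GAG -> pick first = GAA
terminator: stop codons sorted = UAA,UAG,UGA -> pick first = UAA

Answer: mRNA: AUGGACGUAUGGGAAUAA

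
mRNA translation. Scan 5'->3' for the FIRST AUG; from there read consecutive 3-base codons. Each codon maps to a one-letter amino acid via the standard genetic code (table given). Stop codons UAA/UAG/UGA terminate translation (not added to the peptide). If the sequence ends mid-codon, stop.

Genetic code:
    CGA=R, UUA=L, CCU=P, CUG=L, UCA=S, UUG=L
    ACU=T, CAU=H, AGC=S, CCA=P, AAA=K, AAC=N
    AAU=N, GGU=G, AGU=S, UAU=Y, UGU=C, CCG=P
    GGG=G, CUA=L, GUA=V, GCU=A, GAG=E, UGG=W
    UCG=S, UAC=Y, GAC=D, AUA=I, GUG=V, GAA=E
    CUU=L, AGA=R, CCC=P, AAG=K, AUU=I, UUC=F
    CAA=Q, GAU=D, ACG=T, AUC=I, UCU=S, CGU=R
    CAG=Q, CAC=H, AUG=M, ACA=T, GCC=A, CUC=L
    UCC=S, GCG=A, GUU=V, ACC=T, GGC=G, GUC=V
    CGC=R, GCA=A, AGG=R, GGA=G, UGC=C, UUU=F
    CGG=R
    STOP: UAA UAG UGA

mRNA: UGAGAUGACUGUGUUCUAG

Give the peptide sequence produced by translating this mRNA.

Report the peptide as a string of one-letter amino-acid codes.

Answer: MTVF

Derivation:
start AUG at pos 4
pos 4: AUG -> M; peptide=M
pos 7: ACU -> T; peptide=MT
pos 10: GUG -> V; peptide=MTV
pos 13: UUC -> F; peptide=MTVF
pos 16: UAG -> STOP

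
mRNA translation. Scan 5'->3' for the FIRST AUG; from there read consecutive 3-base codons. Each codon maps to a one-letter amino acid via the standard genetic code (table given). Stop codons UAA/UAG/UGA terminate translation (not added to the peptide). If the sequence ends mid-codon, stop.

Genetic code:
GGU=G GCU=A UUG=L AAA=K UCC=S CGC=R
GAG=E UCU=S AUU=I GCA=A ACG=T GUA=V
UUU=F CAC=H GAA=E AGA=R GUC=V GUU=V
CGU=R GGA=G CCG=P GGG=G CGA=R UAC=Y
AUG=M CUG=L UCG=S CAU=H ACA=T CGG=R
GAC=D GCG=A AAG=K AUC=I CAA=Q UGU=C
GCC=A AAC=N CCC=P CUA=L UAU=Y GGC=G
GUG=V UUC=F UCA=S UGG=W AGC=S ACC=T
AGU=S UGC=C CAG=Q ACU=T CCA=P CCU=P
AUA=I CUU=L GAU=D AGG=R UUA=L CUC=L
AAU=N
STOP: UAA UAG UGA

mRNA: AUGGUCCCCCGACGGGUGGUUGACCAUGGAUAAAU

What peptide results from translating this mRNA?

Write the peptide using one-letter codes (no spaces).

start AUG at pos 0
pos 0: AUG -> M; peptide=M
pos 3: GUC -> V; peptide=MV
pos 6: CCC -> P; peptide=MVP
pos 9: CGA -> R; peptide=MVPR
pos 12: CGG -> R; peptide=MVPRR
pos 15: GUG -> V; peptide=MVPRRV
pos 18: GUU -> V; peptide=MVPRRVV
pos 21: GAC -> D; peptide=MVPRRVVD
pos 24: CAU -> H; peptide=MVPRRVVDH
pos 27: GGA -> G; peptide=MVPRRVVDHG
pos 30: UAA -> STOP

Answer: MVPRRVVDHG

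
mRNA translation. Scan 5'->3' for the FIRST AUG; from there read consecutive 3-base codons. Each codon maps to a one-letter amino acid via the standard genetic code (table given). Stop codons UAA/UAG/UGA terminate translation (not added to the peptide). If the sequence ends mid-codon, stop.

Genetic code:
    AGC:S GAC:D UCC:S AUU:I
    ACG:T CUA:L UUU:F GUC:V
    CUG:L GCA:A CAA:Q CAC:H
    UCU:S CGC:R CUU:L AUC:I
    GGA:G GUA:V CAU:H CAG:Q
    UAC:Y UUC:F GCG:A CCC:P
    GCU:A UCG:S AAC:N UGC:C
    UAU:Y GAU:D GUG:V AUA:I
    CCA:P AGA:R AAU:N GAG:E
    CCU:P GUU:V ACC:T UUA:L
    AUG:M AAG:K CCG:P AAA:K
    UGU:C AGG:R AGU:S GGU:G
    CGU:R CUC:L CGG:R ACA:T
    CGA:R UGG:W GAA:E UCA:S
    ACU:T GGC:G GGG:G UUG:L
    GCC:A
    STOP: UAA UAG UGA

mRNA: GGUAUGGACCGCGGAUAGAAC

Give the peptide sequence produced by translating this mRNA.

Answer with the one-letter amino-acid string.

start AUG at pos 3
pos 3: AUG -> M; peptide=M
pos 6: GAC -> D; peptide=MD
pos 9: CGC -> R; peptide=MDR
pos 12: GGA -> G; peptide=MDRG
pos 15: UAG -> STOP

Answer: MDRG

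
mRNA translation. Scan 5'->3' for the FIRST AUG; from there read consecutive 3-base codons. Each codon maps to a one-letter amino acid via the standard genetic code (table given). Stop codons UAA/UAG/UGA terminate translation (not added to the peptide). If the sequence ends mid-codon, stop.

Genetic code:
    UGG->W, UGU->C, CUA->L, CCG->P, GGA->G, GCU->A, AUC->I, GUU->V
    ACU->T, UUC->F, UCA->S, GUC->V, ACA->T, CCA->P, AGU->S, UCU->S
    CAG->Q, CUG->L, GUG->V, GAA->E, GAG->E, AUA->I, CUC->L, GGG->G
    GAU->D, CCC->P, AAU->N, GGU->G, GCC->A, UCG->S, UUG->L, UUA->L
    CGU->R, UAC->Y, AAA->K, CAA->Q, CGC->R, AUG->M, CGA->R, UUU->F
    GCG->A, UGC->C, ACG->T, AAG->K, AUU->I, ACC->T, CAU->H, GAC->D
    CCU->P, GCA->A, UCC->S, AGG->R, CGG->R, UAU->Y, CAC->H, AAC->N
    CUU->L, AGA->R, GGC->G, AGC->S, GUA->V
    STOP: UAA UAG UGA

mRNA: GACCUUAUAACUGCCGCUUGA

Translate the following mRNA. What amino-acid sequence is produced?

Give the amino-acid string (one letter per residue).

no AUG start codon found

Answer: (empty: no AUG start codon)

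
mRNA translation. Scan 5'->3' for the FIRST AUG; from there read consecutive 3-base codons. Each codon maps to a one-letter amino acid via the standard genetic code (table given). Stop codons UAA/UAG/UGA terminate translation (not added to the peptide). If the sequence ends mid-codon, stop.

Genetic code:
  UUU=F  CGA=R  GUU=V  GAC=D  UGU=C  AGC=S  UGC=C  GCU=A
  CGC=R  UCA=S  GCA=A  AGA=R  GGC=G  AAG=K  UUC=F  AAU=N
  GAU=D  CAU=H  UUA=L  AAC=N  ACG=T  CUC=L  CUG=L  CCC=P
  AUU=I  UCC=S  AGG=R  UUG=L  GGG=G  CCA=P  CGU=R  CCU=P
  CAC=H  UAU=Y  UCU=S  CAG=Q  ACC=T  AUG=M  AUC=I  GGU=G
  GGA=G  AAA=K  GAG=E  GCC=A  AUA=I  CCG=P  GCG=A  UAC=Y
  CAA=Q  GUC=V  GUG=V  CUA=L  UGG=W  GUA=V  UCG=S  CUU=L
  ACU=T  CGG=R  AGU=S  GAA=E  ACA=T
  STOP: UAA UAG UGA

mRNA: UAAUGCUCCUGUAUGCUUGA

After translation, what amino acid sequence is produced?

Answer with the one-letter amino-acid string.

Answer: MLLYA

Derivation:
start AUG at pos 2
pos 2: AUG -> M; peptide=M
pos 5: CUC -> L; peptide=ML
pos 8: CUG -> L; peptide=MLL
pos 11: UAU -> Y; peptide=MLLY
pos 14: GCU -> A; peptide=MLLYA
pos 17: UGA -> STOP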